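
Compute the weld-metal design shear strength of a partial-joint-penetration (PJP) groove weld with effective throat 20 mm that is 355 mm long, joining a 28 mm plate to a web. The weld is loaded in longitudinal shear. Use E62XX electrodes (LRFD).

E62XX → F_EXX = 620 MPa.
Effective throat (given) t_e = 20 mm.
A_we = 20 × 355 = 7100 mm².
F_nw = 0.6 F_EXX = 372 MPa.
φR_n = 0.75 × 372 × 7100 × 10⁻³ = 1981 kN.

φR_n ≈ 1980 kN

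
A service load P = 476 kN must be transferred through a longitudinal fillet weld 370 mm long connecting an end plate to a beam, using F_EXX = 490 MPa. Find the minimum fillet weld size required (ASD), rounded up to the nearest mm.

w = 13 mm

Total weld length L = 370 mm.
Required throat t_e = P × Ω / (0.6 F_EXX × L) = 476 × 2.0 / (0.6 × 490 × 370 × 10⁻³) = 8.752 mm.
Required leg w = t_e / 0.707 = 12.38 mm → use 13 mm.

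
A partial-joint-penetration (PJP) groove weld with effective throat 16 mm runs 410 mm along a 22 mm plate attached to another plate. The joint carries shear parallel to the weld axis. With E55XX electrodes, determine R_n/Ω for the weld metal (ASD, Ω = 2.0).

E55XX → F_EXX = 550 MPa.
Effective throat (given) t_e = 16 mm.
A_we = 16 × 410 = 6560 mm².
F_nw = 0.6 F_EXX = 330 MPa.
R_n/Ω = (330 × 6560) / 2.0 × 10⁻³ = 1082 kN.

R_n/Ω ≈ 1080 kN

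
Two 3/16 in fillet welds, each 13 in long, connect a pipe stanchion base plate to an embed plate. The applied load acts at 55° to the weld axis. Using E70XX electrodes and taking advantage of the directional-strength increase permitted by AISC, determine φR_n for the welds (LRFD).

E70XX → F_EXX = 70 ksi.
t_e = 0.707 × 0.1875 = 0.1326 in; A_we = 0.1326 × 26 = 3.447 in².
Directional factor: 1.0 + 0.5 sin^1.5(55°) = 1.371.
F_nw = 0.6 × 70 × 1.371 = 57.57 ksi.
φR_n = 0.75 × 57.57 × 3.447 = 148.8 kips.

φR_n ≈ 149 kips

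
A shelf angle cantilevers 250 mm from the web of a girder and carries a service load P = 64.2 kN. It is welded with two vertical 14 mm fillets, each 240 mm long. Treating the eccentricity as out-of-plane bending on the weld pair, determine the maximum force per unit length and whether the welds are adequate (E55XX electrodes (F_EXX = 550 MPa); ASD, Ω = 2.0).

L_w = 2 × 240 = 480 mm; section modulus (unit throat) S = 2 × L²/6 = 19200 mm².
Direct shear f_v = P/L_w = 64.2×10³/480 = 133.8 N/mm.
Moment M = P × e = 64.2×10³ × 250 = 16050000 N·mm; bending f_b = M/S = 835.9 N/mm.
f_max = √(f_v² + f_b²) = √(133.8² + 835.9²) = 846.6 N/mm.
r_n/Ω = (1/2.0) × 0.6 × 550 × (0.707 × 14) = 1633 N/mm → adequate.

f_max ≈ 847 N/mm; adequate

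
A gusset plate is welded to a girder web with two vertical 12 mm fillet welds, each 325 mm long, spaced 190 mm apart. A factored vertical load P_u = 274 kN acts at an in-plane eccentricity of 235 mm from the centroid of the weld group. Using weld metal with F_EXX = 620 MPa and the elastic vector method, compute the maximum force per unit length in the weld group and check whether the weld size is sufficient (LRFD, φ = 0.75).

f_max ≈ 1310 N/mm; adequate

Total weld length L_w = 650 mm. Treat welds as unit-width lines.
Polar moment about centroid: J = 2[d³/12 + d(b/2)²] = 2[325³/12 + 325×95²] = 11590000 mm³.
Direct shear f_v = P/L_w = 274×10³ / 650 = 421.5 N/mm (vertical).
Torsion M = P·e = 274×10³ × 235 = 64390000 N·mm.
Critical point at (x, y) = (95, 162.5) from centroid. f_tx = M·y/J = 903 N/mm; f_ty = M·x/J = 527.9 N/mm.
Resultant f_max = √[f_tx² + (f_v + f_ty)²] = √[903² + (421.5 + 527.9)²] = 1310 N/mm.
Capacity per unit length: φr_n = 0.75 × 0.6 × 620 × (0.707 × 12) = 2367 N/mm.
1310 ≤ 2367 → adequate.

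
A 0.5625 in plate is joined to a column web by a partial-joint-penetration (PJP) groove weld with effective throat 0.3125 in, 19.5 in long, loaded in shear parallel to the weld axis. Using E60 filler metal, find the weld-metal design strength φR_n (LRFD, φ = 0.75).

φR_n ≈ 165 kips

E60XX → F_EXX = 60 ksi.
Effective throat (given) t_e = 0.3125 in.
A_we = 0.3125 × 19.5 = 6.094 in².
F_nw = 0.6 F_EXX = 36 ksi.
φR_n = 0.75 × 36 × 6.094 = 164.5 kips.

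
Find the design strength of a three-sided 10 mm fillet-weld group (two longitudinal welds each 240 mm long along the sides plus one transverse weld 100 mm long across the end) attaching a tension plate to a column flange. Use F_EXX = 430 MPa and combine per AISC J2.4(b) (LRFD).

φR_n ≈ 793 kN

t_e = 0.707 × 10 = 7.07 mm.
R_nwl = 0.6 × 430 × 7.07 × 480 × 10⁻³ = 875.5 kN (longitudinal, 2 welds).
R_nwt = 0.6 × 430 × 7.07 × 100 × 10⁻³ = 182.4 kN (transverse, base value).
(i) R_nwl + R_nwt = 1058 kN; (ii) 0.85 R_nwl + 1.5 R_nwt = 1018 kN.
R_n = max = 1058 kN [governs: (i)]; φR_n = 793.5 kN.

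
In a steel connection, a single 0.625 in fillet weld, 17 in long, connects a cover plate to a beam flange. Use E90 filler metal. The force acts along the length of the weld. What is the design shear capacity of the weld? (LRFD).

φR_n ≈ 304 kips

E90XX → F_EXX = 90 ksi.
Effective throat t_e = 0.707 × 0.625 = 0.4419 in.
Total length L = 17 in; A_we = 0.4419 × 17 = 7.512 in².
F_nw = 0.6 F_EXX = 0.6 × 90 = 54 ksi.
φR_n = 0.75 × 54 × 7.512 = 304.2 kips.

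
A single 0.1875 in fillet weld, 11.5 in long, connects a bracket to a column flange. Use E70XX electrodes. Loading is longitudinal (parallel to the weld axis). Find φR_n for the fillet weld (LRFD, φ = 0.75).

φR_n ≈ 48 kips

E70XX → F_EXX = 70 ksi.
Effective throat t_e = 0.707 × 0.1875 = 0.1326 in.
Total length L = 11.5 in; A_we = 0.1326 × 11.5 = 1.524 in².
F_nw = 0.6 F_EXX = 0.6 × 70 = 42 ksi.
φR_n = 0.75 × 42 × 1.524 = 48.02 kips.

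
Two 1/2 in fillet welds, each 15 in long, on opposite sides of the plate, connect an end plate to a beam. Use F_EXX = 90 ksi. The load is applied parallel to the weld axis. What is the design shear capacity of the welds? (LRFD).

Effective throat t_e = 0.707 × 0.5 = 0.3535 in.
Total length L = 30 in; A_we = 0.3535 × 30 = 10.6 in².
F_nw = 0.6 F_EXX = 0.6 × 90 = 54 ksi.
φR_n = 0.75 × 54 × 10.6 = 429.5 kips.

φR_n ≈ 430 kips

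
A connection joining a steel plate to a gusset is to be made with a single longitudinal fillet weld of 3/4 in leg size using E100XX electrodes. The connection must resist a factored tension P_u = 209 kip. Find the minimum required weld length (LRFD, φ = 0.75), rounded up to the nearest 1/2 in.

L = 9 in

E100XX → F_EXX = 100 ksi.
Throat t_e = 0.707 × 0.75 = 0.5302 in.
φr_n = 0.75 × 0.6 × 100 × 0.5302 = 23.86 kip/in.
L_req = P_u / φr_n = 209 / 23.86 = 8.759 in total.
Round up → use L = 9 in.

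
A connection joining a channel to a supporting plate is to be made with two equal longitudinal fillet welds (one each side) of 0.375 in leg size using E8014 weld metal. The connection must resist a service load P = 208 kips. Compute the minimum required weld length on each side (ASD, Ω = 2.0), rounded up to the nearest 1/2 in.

E80XX → F_EXX = 80 ksi.
Throat t_e = 0.707 × 0.375 = 0.2651 in.
r_n/Ω = (0.6 × 80 × 0.2651) / 2.0 = 6.363 kip/in.
L_req = P / (r_n/Ω) = 208 / 6.363 = 32.69 in total.
Per side: 32.69 / 2 = 16.34 in.
Round up → use L = 16.5 in on each side.

L = 16.5 in on each side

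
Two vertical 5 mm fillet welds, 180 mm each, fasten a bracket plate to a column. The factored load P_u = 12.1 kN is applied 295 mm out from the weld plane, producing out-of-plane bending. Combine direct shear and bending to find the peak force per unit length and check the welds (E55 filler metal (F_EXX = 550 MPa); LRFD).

L_w = 2 × 180 = 360 mm; section modulus (unit throat) S = 2 × L²/6 = 10800 mm².
Direct shear f_v = P/L_w = 12.1×10³/360 = 33.61 N/mm.
Moment M = P × e = 12.1×10³ × 295 = 3569500 N·mm; bending f_b = M/S = 330.5 N/mm.
f_max = √(f_v² + f_b²) = √(33.61² + 330.5²) = 332.2 N/mm.
φr_n = 0.75 × 0.6 × 550 × (0.707 × 5) = 874.9 N/mm → adequate.

f_max ≈ 332 N/mm; adequate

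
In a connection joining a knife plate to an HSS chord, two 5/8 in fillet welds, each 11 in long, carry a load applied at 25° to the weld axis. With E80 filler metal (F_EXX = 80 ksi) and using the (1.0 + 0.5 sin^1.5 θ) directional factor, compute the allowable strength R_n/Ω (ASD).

t_e = 0.707 × 0.625 = 0.4419 in; A_we = 0.4419 × 22 = 9.721 in².
Directional factor: 1.0 + 0.5 sin^1.5(25°) = 1.137.
F_nw = 0.6 × 80 × 1.137 = 54.59 ksi.
R_n/Ω = (54.59 × 9.721) / 2.0 = 265.4 kip.

R_n/Ω ≈ 265 kip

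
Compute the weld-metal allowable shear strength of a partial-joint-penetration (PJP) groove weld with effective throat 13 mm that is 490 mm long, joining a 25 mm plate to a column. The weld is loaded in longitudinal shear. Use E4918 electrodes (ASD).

E49XX → F_EXX = 490 MPa.
Effective throat (given) t_e = 13 mm.
A_we = 13 × 490 = 6370 mm².
F_nw = 0.6 F_EXX = 294 MPa.
R_n/Ω = (294 × 6370) / 2.0 × 10⁻³ = 936.4 kN.

R_n/Ω ≈ 936 kN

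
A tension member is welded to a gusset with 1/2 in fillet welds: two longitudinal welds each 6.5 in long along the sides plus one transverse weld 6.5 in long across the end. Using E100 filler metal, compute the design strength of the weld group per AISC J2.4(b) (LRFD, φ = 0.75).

φR_n ≈ 331 kips

E100XX → F_EXX = 100 ksi.
t_e = 0.707 × 0.5 = 0.3535 in.
R_nwl = 0.6 × 100 × 0.3535 × 13 = 275.7 kips (longitudinal, 2 welds).
R_nwt = 0.6 × 100 × 0.3535 × 6.5 = 137.9 kips (transverse, base value).
(i) R_nwl + R_nwt = 413.6 kips; (ii) 0.85 R_nwl + 1.5 R_nwt = 441.2 kips.
R_n = max = 441.2 kips [governs: (ii)]; φR_n = 330.9 kips.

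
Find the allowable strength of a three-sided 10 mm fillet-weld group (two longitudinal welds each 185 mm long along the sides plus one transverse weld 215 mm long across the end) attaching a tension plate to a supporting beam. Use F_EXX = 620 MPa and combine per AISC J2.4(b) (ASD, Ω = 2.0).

t_e = 0.707 × 10 = 7.07 mm.
R_nwl = 0.6 × 620 × 7.07 × 370 × 10⁻³ = 973.1 kN (longitudinal, 2 welds).
R_nwt = 0.6 × 620 × 7.07 × 215 × 10⁻³ = 565.5 kN (transverse, base value).
(i) R_nwl + R_nwt = 1539 kN; (ii) 0.85 R_nwl + 1.5 R_nwt = 1675 kN.
R_n = max = 1675 kN [governs: (ii)]; R_n/Ω = 837.7 kN.

R_n/Ω ≈ 838 kN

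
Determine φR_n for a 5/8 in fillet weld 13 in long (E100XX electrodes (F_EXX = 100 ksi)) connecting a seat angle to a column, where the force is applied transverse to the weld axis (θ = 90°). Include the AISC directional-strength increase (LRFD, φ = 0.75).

φR_n ≈ 388 kip

t_e = 0.707 × 0.625 = 0.4419 in; A_we = 0.4419 × 13 = 5.744 in².
Directional factor: 1.0 + 0.5 sin^1.5(90°) = 1.5.
F_nw = 0.6 × 100 × 1.5 = 90 ksi.
φR_n = 0.75 × 90 × 5.744 = 387.7 kip.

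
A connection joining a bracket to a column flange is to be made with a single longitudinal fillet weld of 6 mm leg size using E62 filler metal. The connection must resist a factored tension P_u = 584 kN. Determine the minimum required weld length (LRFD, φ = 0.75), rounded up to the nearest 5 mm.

L = 495 mm

E62XX → F_EXX = 620 MPa.
Throat t_e = 0.707 × 6 = 4.242 mm.
φr_n = 0.75 × 0.6 × 620 × 4.242 × 10⁻³ = 1.184 kN/mm.
L_req = P_u / φr_n = 584 / 1.184 = 493.4 mm total.
Round up → use L = 495 mm.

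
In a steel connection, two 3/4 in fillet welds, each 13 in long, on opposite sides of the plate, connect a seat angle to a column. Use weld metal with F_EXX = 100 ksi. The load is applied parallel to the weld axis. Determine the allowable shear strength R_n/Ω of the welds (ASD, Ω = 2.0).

R_n/Ω ≈ 414 kips

Effective throat t_e = 0.707 × 0.75 = 0.5302 in.
Total length L = 26 in; A_we = 0.5302 × 26 = 13.79 in².
F_nw = 0.6 F_EXX = 0.6 × 100 = 60 ksi.
R_n = 60 × 13.79 = 827.2 kips; R_n/Ω = 827.2/2.0 = 413.6 kips.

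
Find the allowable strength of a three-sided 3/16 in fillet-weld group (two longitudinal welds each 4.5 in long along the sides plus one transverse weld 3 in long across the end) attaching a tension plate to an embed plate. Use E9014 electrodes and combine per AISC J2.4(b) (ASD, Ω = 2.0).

R_n/Ω ≈ 43.5 kips

E90XX → F_EXX = 90 ksi.
t_e = 0.707 × 0.1875 = 0.1326 in.
R_nwl = 0.6 × 90 × 0.1326 × 9 = 64.43 kips (longitudinal, 2 welds).
R_nwt = 0.6 × 90 × 0.1326 × 3 = 21.48 kips (transverse, base value).
(i) R_nwl + R_nwt = 85.9 kips; (ii) 0.85 R_nwl + 1.5 R_nwt = 86.97 kips.
R_n = max = 86.97 kips [governs: (ii)]; R_n/Ω = 43.49 kips.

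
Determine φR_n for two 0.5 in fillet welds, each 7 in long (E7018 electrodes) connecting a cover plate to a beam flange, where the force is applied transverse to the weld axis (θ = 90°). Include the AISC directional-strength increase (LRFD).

E70XX → F_EXX = 70 ksi.
t_e = 0.707 × 0.5 = 0.3535 in; A_we = 0.3535 × 14 = 4.949 in².
Directional factor: 1.0 + 0.5 sin^1.5(90°) = 1.5.
F_nw = 0.6 × 70 × 1.5 = 63 ksi.
φR_n = 0.75 × 63 × 4.949 = 233.8 kip.

φR_n ≈ 234 kip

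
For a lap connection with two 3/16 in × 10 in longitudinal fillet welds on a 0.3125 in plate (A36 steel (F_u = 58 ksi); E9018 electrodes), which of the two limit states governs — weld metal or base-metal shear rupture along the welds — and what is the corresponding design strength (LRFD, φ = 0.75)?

φR_n ≈ 107 kip (weld metal governs)

E90XX → F_EXX = 90 ksi.
t_e = 0.707 × 0.1875 = 0.1326 in; L = 20 in.
Weld metal: φR_n = 0.75 × 0.6 × 90 × 0.1326 × 20 = 107.4 kip.
Base metal (shear rupture): φR_n = 0.75 × 0.6 × 58 × 0.3125 × 20 = 163.1 kip.
Governing: weld metal.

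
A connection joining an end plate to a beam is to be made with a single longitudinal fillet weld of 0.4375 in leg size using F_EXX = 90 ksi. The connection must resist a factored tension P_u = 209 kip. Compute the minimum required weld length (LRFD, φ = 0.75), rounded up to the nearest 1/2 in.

L = 17 in

Throat t_e = 0.707 × 0.4375 = 0.3093 in.
φr_n = 0.75 × 0.6 × 90 × 0.3093 = 12.53 kip/in.
L_req = P_u / φr_n = 209 / 12.53 = 16.68 in total.
Round up → use L = 17 in.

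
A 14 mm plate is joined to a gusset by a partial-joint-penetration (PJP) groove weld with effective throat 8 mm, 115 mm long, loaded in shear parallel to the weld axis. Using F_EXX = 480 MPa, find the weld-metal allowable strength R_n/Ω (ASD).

R_n/Ω ≈ 132 kN

Effective throat (given) t_e = 8 mm.
A_we = 8 × 115 = 920 mm².
F_nw = 0.6 F_EXX = 288 MPa.
R_n/Ω = (288 × 920) / 2.0 × 10⁻³ = 132.5 kN.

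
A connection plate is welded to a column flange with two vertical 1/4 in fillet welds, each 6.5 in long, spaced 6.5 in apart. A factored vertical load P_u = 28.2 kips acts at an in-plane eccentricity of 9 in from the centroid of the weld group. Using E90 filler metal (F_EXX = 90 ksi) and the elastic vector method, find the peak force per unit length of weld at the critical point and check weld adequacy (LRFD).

f_max ≈ 8.05 kip/in; NOT adequate

Total weld length L_w = 13 in. Treat welds as unit-width lines.
Polar moment about centroid: J = 2[d³/12 + d(b/2)²] = 2[6.5³/12 + 6.5×3.25²] = 183.1 in³.
Direct shear f_v = P/L_w = 28.2 / 13 = 2.169 kip/in (vertical).
Torsion M = P·e = 28.2 × 9 = 253.8 kip·in.
Critical point at (x, y) = (3.25, 3.25) from centroid. f_tx = M·y/J = 4.505 kip/in; f_ty = M·x/J = 4.505 kip/in.
Resultant f_max = √[f_tx² + (f_v + f_ty)²] = √[4.505² + (2.169 + 4.505)²] = 8.053 kip/in.
Capacity per unit length: φr_n = 0.75 × 0.6 × 90 × (0.707 × 0.25) = 7.158 kip/in.
8.053 > 7.158 → NOT adequate.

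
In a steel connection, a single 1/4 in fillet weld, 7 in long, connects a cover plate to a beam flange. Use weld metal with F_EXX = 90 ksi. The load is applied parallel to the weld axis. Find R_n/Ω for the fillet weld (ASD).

Effective throat t_e = 0.707 × 0.25 = 0.1767 in.
Total length L = 7 in; A_we = 0.1767 × 7 = 1.237 in².
F_nw = 0.6 F_EXX = 0.6 × 90 = 54 ksi.
R_n = 54 × 1.237 = 66.81 kips; R_n/Ω = 66.81/2.0 = 33.41 kips.

R_n/Ω ≈ 33.4 kips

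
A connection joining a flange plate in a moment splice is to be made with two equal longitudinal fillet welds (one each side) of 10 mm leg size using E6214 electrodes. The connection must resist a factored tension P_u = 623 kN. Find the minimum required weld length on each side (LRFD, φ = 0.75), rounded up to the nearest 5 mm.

E62XX → F_EXX = 620 MPa.
Throat t_e = 0.707 × 10 = 7.07 mm.
φr_n = 0.75 × 0.6 × 620 × 7.07 × 10⁻³ = 1.973 kN/mm.
L_req = P_u / φr_n = 623 / 1.973 = 315.8 mm total.
Per side: 315.8 / 2 = 157.9 mm.
Round up → use L = 160 mm on each side.

L = 160 mm on each side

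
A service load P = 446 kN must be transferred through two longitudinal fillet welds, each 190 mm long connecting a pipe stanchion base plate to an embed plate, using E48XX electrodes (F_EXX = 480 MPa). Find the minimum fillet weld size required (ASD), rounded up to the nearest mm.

w = 12 mm

Total weld length L = 380 mm.
Required throat t_e = P × Ω / (0.6 F_EXX × L) = 446 × 2.0 / (0.6 × 480 × 380 × 10⁻³) = 8.151 mm.
Required leg w = t_e / 0.707 = 11.53 mm → use 12 mm.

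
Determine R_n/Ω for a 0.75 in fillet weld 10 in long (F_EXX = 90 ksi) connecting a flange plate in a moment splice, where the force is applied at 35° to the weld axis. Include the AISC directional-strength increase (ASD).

R_n/Ω ≈ 174 kips

t_e = 0.707 × 0.75 = 0.5302 in; A_we = 0.5302 × 10 = 5.303 in².
Directional factor: 1.0 + 0.5 sin^1.5(35°) = 1.217.
F_nw = 0.6 × 90 × 1.217 = 65.73 ksi.
R_n/Ω = (65.73 × 5.303) / 2.0 = 174.3 kips.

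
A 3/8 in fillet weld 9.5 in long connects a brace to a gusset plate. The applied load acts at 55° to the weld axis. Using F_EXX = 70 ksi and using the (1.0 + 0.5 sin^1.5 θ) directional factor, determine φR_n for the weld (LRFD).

φR_n ≈ 109 kip

t_e = 0.707 × 0.375 = 0.2651 in; A_we = 0.2651 × 9.5 = 2.519 in².
Directional factor: 1.0 + 0.5 sin^1.5(55°) = 1.371.
F_nw = 0.6 × 70 × 1.371 = 57.57 ksi.
φR_n = 0.75 × 57.57 × 2.519 = 108.7 kip.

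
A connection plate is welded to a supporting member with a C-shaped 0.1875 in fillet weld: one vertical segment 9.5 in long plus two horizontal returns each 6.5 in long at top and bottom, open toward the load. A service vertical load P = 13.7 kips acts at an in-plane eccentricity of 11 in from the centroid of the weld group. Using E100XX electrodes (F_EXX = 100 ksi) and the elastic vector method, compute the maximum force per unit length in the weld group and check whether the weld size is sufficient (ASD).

f_max ≈ 2.59 kip/in; adequate

Total weld length L_w = 22.5 in. Treat welds as unit-width lines.
Centroid: x̄ = 2×6.5×3.25 / 22.5 = 1.878 in from the vertical weld.
Polar moment about centroid: J = I_x + I_y = [9.5³/12 + 2×6.5×4.75²] + [9.5×1.878² + 2(6.5³/12 + 6.5×1.372²)] = 468.5 in³.
Direct shear f_v = P/L_w = 13.7 / 22.5 = 0.6089 kip/in (vertical).
Torsion M = P·e = 13.7 × 11 = 150.7 kip·in.
Critical point at (x, y) = (4.622, 4.75) from centroid. f_tx = M·y/J = 1.528 kip/in; f_ty = M·x/J = 1.487 kip/in.
Resultant f_max = √[f_tx² + (f_v + f_ty)²] = √[1.528² + (0.6089 + 1.487)²] = 2.594 kip/in.
Capacity per unit length: r_n/Ω = (1/2.0) × 0.6 × 100 × (0.707 × 0.1875) = 3.977 kip/in.
2.594 ≤ 3.977 → adequate.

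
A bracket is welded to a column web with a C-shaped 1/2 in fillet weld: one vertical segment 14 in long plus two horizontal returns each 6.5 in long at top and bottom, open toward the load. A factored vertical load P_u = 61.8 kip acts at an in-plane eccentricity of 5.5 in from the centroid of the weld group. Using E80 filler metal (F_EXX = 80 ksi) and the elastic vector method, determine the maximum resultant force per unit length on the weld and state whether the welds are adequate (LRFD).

f_max ≈ 4.67 kip/in; adequate

Total weld length L_w = 27 in. Treat welds as unit-width lines.
Centroid: x̄ = 2×6.5×3.25 / 27 = 1.565 in from the vertical weld.
Polar moment about centroid: J = I_x + I_y = [14³/12 + 2×6.5×7²] + [14×1.565² + 2(6.5³/12 + 6.5×1.685²)] = 982.6 in³.
Direct shear f_v = P/L_w = 61.8 / 27 = 2.289 kip/in (vertical).
Torsion M = P·e = 61.8 × 5.5 = 339.9 kip·in.
Critical point at (x, y) = (4.935, 7) from centroid. f_tx = M·y/J = 2.421 kip/in; f_ty = M·x/J = 1.707 kip/in.
Resultant f_max = √[f_tx² + (f_v + f_ty)²] = √[2.421² + (2.289 + 1.707)²] = 4.672 kip/in.
Capacity per unit length: φr_n = 0.75 × 0.6 × 80 × (0.707 × 0.5) = 12.73 kip/in.
4.672 ≤ 12.73 → adequate.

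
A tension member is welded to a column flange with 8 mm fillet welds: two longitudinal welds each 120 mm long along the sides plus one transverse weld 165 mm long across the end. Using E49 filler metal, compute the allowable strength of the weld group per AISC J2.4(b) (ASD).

E49XX → F_EXX = 490 MPa.
t_e = 0.707 × 8 = 5.656 mm.
R_nwl = 0.6 × 490 × 5.656 × 240 × 10⁻³ = 399.1 kN (longitudinal, 2 welds).
R_nwt = 0.6 × 490 × 5.656 × 165 × 10⁻³ = 274.4 kN (transverse, base value).
(i) R_nwl + R_nwt = 673.5 kN; (ii) 0.85 R_nwl + 1.5 R_nwt = 750.8 kN.
R_n = max = 750.8 kN [governs: (ii)]; R_n/Ω = 375.4 kN.

R_n/Ω ≈ 375 kN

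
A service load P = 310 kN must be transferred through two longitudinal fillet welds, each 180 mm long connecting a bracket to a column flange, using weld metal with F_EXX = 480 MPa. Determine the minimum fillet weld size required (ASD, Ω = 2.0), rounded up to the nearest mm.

Total weld length L = 360 mm.
Required throat t_e = P × Ω / (0.6 F_EXX × L) = 310 × 2.0 / (0.6 × 480 × 360 × 10⁻³) = 5.98 mm.
Required leg w = t_e / 0.707 = 8.458 mm → use 9 mm.

w = 9 mm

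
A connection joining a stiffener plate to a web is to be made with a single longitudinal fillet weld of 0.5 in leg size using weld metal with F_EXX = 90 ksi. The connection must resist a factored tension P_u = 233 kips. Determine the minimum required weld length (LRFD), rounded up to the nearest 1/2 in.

L = 16.5 in

Throat t_e = 0.707 × 0.5 = 0.3535 in.
φr_n = 0.75 × 0.6 × 90 × 0.3535 = 14.32 kips/in.
L_req = P_u / φr_n = 233 / 14.32 = 16.27 in total.
Round up → use L = 16.5 in.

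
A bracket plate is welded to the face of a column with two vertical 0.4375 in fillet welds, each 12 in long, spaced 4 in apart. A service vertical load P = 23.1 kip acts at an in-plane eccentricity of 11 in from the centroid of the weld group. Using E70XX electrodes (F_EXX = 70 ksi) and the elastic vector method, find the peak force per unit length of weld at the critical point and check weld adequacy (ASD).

f_max ≈ 4.58 kip/in; adequate

Total weld length L_w = 24 in. Treat welds as unit-width lines.
Polar moment about centroid: J = 2[d³/12 + d(b/2)²] = 2[12³/12 + 12×2²] = 384 in³.
Direct shear f_v = P/L_w = 23.1 / 24 = 0.9625 kip/in (vertical).
Torsion M = P·e = 23.1 × 11 = 254.1 kip·in.
Critical point at (x, y) = (2, 6) from centroid. f_tx = M·y/J = 3.97 kip/in; f_ty = M·x/J = 1.323 kip/in.
Resultant f_max = √[f_tx² + (f_v + f_ty)²] = √[3.97² + (0.9625 + 1.323)²] = 4.581 kip/in.
Capacity per unit length: r_n/Ω = (1/2.0) × 0.6 × 70 × (0.707 × 0.4375) = 6.496 kip/in.
4.581 ≤ 6.496 → adequate.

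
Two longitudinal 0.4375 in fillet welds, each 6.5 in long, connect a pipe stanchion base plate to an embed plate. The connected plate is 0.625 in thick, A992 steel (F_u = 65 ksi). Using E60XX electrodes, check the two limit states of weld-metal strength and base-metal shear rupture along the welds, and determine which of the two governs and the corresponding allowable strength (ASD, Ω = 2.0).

R_n/Ω ≈ 72.4 kips (weld metal governs)

E60XX → F_EXX = 60 ksi.
t_e = 0.707 × 0.4375 = 0.3093 in; L = 13 in.
Weld metal: R_n/Ω = (1/2.0) × 0.6 × 60 × 0.3093 × 13 = 72.38 kips.
Base metal (shear rupture): R_n/Ω = (1/2.0) × 0.6 × 65 × 0.625 × 13 = 158.4 kips.
Governing: weld metal.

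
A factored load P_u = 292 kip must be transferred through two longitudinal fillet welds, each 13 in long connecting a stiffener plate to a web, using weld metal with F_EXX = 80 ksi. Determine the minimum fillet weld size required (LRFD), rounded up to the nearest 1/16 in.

w = 1/2 in

Total weld length L = 26 in.
Required throat t_e = P_u / (φ × 0.6 F_EXX × L) = 292 / (0.75 × 0.6 × 80 × 26) = 0.312 in.
Required leg w = t_e / 0.707 = 0.4413 in → use 1/2 in.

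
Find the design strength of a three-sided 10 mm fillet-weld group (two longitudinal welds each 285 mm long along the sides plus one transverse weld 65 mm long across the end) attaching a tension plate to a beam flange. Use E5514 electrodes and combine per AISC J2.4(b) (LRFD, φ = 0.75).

φR_n ≈ 1110 kN

E55XX → F_EXX = 550 MPa.
t_e = 0.707 × 10 = 7.07 mm.
R_nwl = 0.6 × 550 × 7.07 × 570 × 10⁻³ = 1330 kN (longitudinal, 2 welds).
R_nwt = 0.6 × 550 × 7.07 × 65 × 10⁻³ = 151.7 kN (transverse, base value).
(i) R_nwl + R_nwt = 1482 kN; (ii) 0.85 R_nwl + 1.5 R_nwt = 1358 kN.
R_n = max = 1482 kN [governs: (i)]; φR_n = 1111 kN.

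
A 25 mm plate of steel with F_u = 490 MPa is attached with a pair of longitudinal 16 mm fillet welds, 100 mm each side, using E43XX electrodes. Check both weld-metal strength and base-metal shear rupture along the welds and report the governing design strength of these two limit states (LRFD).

φR_n ≈ 438 kN (weld metal governs)

E43XX → F_EXX = 430 MPa.
t_e = 0.707 × 16 = 11.31 mm; L = 200 mm.
Weld metal: φR_n = 0.75 × 0.6 × 430 × 11.31 × 200 × 10⁻³ = 437.8 kN.
Base metal (shear rupture): φR_n = 0.75 × 0.6 × 490 × 25 × 200 × 10⁻³ = 1102 kN.
Governing: weld metal.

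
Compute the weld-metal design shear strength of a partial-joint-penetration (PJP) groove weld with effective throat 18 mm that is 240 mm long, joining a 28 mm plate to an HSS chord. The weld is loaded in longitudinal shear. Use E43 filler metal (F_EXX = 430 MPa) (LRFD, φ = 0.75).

φR_n ≈ 836 kN

Effective throat (given) t_e = 18 mm.
A_we = 18 × 240 = 4320 mm².
F_nw = 0.6 F_EXX = 258 MPa.
φR_n = 0.75 × 258 × 4320 × 10⁻³ = 835.9 kN.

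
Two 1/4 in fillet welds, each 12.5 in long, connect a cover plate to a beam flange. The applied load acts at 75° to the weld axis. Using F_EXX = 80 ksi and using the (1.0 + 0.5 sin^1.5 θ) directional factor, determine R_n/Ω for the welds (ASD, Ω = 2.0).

t_e = 0.707 × 0.25 = 0.1767 in; A_we = 0.1767 × 25 = 4.419 in².
Directional factor: 1.0 + 0.5 sin^1.5(75°) = 1.475.
F_nw = 0.6 × 80 × 1.475 = 70.78 ksi.
R_n/Ω = (70.78 × 4.419) / 2.0 = 156.4 kip.

R_n/Ω ≈ 156 kip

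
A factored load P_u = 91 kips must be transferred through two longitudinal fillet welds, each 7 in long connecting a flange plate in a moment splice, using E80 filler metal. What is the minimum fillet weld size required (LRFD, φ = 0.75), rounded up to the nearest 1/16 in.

E80XX → F_EXX = 80 ksi.
Total weld length L = 14 in.
Required throat t_e = P_u / (φ × 0.6 F_EXX × L) = 91 / (0.75 × 0.6 × 80 × 14) = 0.1806 in.
Required leg w = t_e / 0.707 = 0.2554 in → use 5/16 in.

w = 5/16 in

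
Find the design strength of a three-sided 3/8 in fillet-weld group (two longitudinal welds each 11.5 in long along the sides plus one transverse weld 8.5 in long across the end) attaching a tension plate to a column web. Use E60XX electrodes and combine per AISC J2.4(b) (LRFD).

E60XX → F_EXX = 60 ksi.
t_e = 0.707 × 0.375 = 0.2651 in.
R_nwl = 0.6 × 60 × 0.2651 × 23 = 219.5 kips (longitudinal, 2 welds).
R_nwt = 0.6 × 60 × 0.2651 × 8.5 = 81.13 kips (transverse, base value).
(i) R_nwl + R_nwt = 300.7 kips; (ii) 0.85 R_nwl + 1.5 R_nwt = 308.3 kips.
R_n = max = 308.3 kips [governs: (ii)]; φR_n = 231.2 kips.

φR_n ≈ 231 kips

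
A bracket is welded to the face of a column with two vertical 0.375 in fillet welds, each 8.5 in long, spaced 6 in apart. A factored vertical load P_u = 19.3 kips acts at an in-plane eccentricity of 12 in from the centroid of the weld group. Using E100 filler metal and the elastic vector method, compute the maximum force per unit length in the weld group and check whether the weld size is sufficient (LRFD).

E100XX → F_EXX = 100 ksi.
Total weld length L_w = 17 in. Treat welds as unit-width lines.
Polar moment about centroid: J = 2[d³/12 + d(b/2)²] = 2[8.5³/12 + 8.5×3²] = 255.4 in³.
Direct shear f_v = P/L_w = 19.3 / 17 = 1.135 kip/in (vertical).
Torsion M = P·e = 19.3 × 12 = 231.6 kip·in.
Critical point at (x, y) = (3, 4.25) from centroid. f_tx = M·y/J = 3.855 kip/in; f_ty = M·x/J = 2.721 kip/in.
Resultant f_max = √[f_tx² + (f_v + f_ty)²] = √[3.855² + (1.135 + 2.721)²] = 5.452 kip/in.
Capacity per unit length: φr_n = 0.75 × 0.6 × 100 × (0.707 × 0.375) = 11.93 kip/in.
5.452 ≤ 11.93 → adequate.

f_max ≈ 5.45 kip/in; adequate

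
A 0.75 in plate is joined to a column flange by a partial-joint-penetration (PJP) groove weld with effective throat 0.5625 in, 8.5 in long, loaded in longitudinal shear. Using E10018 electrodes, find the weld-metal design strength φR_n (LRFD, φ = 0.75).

E100XX → F_EXX = 100 ksi.
Effective throat (given) t_e = 0.5625 in.
A_we = 0.5625 × 8.5 = 4.781 in².
F_nw = 0.6 F_EXX = 60 ksi.
φR_n = 0.75 × 60 × 4.781 = 215.2 kip.

φR_n ≈ 215 kip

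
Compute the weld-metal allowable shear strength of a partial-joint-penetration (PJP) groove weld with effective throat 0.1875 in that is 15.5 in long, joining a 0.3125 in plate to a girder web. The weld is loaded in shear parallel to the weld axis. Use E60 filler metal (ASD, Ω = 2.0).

R_n/Ω ≈ 52.3 kip

E60XX → F_EXX = 60 ksi.
Effective throat (given) t_e = 0.1875 in.
A_we = 0.1875 × 15.5 = 2.906 in².
F_nw = 0.6 F_EXX = 36 ksi.
R_n/Ω = (36 × 2.906) / 2.0 = 52.31 kip.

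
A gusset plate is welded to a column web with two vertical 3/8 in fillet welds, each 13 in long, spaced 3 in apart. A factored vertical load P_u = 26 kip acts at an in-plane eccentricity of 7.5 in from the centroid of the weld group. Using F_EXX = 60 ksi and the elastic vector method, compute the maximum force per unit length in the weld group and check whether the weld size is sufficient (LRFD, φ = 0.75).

f_max ≈ 3.43 kip/in; adequate

Total weld length L_w = 26 in. Treat welds as unit-width lines.
Polar moment about centroid: J = 2[d³/12 + d(b/2)²] = 2[13³/12 + 13×1.5²] = 424.7 in³.
Direct shear f_v = P/L_w = 26 / 26 = 1 kip/in (vertical).
Torsion M = P·e = 26 × 7.5 = 195 kip·in.
Critical point at (x, y) = (1.5, 6.5) from centroid. f_tx = M·y/J = 2.985 kip/in; f_ty = M·x/J = 0.6888 kip/in.
Resultant f_max = √[f_tx² + (f_v + f_ty)²] = √[2.985² + (1 + 0.6888)²] = 3.429 kip/in.
Capacity per unit length: φr_n = 0.75 × 0.6 × 60 × (0.707 × 0.375) = 7.158 kip/in.
3.429 ≤ 7.158 → adequate.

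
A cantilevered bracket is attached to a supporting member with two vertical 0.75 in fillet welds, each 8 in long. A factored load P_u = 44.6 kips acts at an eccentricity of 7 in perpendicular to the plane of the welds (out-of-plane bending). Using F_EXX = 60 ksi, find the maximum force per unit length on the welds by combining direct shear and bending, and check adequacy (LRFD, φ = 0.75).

f_max ≈ 14.9 kip/in; NOT adequate

L_w = 2 × 8 = 16 in; section modulus (unit throat) S = 2 × L²/6 = 21.33 in².
Direct shear f_v = P/L_w = 44.6/16 = 2.788 kip/in.
Moment M = P × e = 44.6 × 7 = 312.2 kip·in; bending f_b = M/S = 14.63 kip/in.
f_max = √(f_v² + f_b²) = √(2.788² + 14.63²) = 14.9 kip/in.
φr_n = 0.75 × 0.6 × 60 × (0.707 × 0.75) = 14.32 kip/in → NOT adequate.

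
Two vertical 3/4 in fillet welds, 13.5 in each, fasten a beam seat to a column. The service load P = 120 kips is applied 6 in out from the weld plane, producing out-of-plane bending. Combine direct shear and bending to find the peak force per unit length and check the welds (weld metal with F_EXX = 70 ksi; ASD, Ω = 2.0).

L_w = 2 × 13.5 = 27 in; section modulus (unit throat) S = 2 × L²/6 = 60.75 in².
Direct shear f_v = P/L_w = 120/27 = 4.444 kip/in.
Moment M = P × e = 120 × 6 = 720 kip·in; bending f_b = M/S = 11.85 kip/in.
f_max = √(f_v² + f_b²) = √(4.444² + 11.85²) = 12.66 kip/in.
r_n/Ω = (1/2.0) × 0.6 × 70 × (0.707 × 0.75) = 11.14 kip/in → NOT adequate.

f_max ≈ 12.7 kip/in; NOT adequate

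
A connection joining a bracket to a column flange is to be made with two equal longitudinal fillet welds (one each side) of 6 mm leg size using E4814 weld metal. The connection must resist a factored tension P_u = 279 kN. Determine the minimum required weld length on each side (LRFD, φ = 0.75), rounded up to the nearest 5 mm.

E48XX → F_EXX = 480 MPa.
Throat t_e = 0.707 × 6 = 4.242 mm.
φr_n = 0.75 × 0.6 × 480 × 4.242 × 10⁻³ = 0.9163 kN/mm.
L_req = P_u / φr_n = 279 / 0.9163 = 304.5 mm total.
Per side: 304.5 / 2 = 152.2 mm.
Round up → use L = 155 mm on each side.

L = 155 mm on each side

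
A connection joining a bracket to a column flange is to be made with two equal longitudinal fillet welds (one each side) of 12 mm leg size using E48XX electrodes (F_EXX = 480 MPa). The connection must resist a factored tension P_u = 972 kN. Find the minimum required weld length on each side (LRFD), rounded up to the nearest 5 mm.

L = 270 mm on each side

Throat t_e = 0.707 × 12 = 8.484 mm.
φr_n = 0.75 × 0.6 × 480 × 8.484 × 10⁻³ = 1.833 kN/mm.
L_req = P_u / φr_n = 972 / 1.833 = 530.4 mm total.
Per side: 530.4 / 2 = 265.2 mm.
Round up → use L = 270 mm on each side.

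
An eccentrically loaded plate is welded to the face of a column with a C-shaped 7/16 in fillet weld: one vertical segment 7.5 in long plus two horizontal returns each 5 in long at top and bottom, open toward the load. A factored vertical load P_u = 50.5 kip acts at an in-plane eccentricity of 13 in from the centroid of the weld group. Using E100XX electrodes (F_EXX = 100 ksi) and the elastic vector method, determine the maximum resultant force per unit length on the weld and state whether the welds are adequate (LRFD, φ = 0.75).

f_max ≈ 17.3 kip/in; NOT adequate

Total weld length L_w = 17.5 in. Treat welds as unit-width lines.
Centroid: x̄ = 2×5×2.5 / 17.5 = 1.429 in from the vertical weld.
Polar moment about centroid: J = I_x + I_y = [7.5³/12 + 2×5×3.75²] + [7.5×1.429² + 2(5³/12 + 5×1.071²)] = 223.4 in³.
Direct shear f_v = P/L_w = 50.5 / 17.5 = 2.886 kip/in (vertical).
Torsion M = P·e = 50.5 × 13 = 656.5 kip·in.
Critical point at (x, y) = (3.571, 3.75) from centroid. f_tx = M·y/J = 11.02 kip/in; f_ty = M·x/J = 10.5 kip/in.
Resultant f_max = √[f_tx² + (f_v + f_ty)²] = √[11.02² + (2.886 + 10.5)²] = 17.33 kip/in.
Capacity per unit length: φr_n = 0.75 × 0.6 × 100 × (0.707 × 0.4375) = 13.92 kip/in.
17.33 > 13.92 → NOT adequate.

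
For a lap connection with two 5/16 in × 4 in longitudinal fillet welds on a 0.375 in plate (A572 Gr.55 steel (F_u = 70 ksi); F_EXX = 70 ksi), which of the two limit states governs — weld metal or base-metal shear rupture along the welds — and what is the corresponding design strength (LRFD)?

t_e = 0.707 × 0.3125 = 0.2209 in; L = 8 in.
Weld metal: φR_n = 0.75 × 0.6 × 70 × 0.2209 × 8 = 55.68 kip.
Base metal (shear rupture): φR_n = 0.75 × 0.6 × 70 × 0.375 × 8 = 94.5 kip.
Governing: weld metal.

φR_n ≈ 55.7 kip (weld metal governs)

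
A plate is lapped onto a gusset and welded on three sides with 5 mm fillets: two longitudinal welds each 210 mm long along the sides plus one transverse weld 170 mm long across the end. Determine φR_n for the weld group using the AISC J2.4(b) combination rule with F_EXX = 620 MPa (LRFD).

t_e = 0.707 × 5 = 3.535 mm.
R_nwl = 0.6 × 620 × 3.535 × 420 × 10⁻³ = 552.3 kN (longitudinal, 2 welds).
R_nwt = 0.6 × 620 × 3.535 × 170 × 10⁻³ = 223.6 kN (transverse, base value).
(i) R_nwl + R_nwt = 775.9 kN; (ii) 0.85 R_nwl + 1.5 R_nwt = 804.8 kN.
R_n = max = 804.8 kN [governs: (ii)]; φR_n = 603.6 kN.

φR_n ≈ 604 kN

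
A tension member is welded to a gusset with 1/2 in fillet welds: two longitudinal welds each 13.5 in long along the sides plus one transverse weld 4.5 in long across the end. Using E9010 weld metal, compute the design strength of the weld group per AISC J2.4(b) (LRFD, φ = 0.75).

φR_n ≈ 451 kips

E90XX → F_EXX = 90 ksi.
t_e = 0.707 × 0.5 = 0.3535 in.
R_nwl = 0.6 × 90 × 0.3535 × 27 = 515.4 kips (longitudinal, 2 welds).
R_nwt = 0.6 × 90 × 0.3535 × 4.5 = 85.9 kips (transverse, base value).
(i) R_nwl + R_nwt = 601.3 kips; (ii) 0.85 R_nwl + 1.5 R_nwt = 566.9 kips.
R_n = max = 601.3 kips [governs: (i)]; φR_n = 451 kips.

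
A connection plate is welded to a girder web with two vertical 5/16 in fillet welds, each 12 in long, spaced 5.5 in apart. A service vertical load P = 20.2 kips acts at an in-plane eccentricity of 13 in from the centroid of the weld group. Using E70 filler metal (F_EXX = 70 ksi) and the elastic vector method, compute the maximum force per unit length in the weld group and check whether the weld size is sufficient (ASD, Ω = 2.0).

Total weld length L_w = 24 in. Treat welds as unit-width lines.
Polar moment about centroid: J = 2[d³/12 + d(b/2)²] = 2[12³/12 + 12×2.75²] = 469.5 in³.
Direct shear f_v = P/L_w = 20.2 / 24 = 0.8417 kip/in (vertical).
Torsion M = P·e = 20.2 × 13 = 262.6 kip·in.
Critical point at (x, y) = (2.75, 6) from centroid. f_tx = M·y/J = 3.356 kip/in; f_ty = M·x/J = 1.538 kip/in.
Resultant f_max = √[f_tx² + (f_v + f_ty)²] = √[3.356² + (0.8417 + 1.538)²] = 4.114 kip/in.
Capacity per unit length: r_n/Ω = (1/2.0) × 0.6 × 70 × (0.707 × 0.3125) = 4.64 kip/in.
4.114 ≤ 4.64 → adequate.

f_max ≈ 4.11 kip/in; adequate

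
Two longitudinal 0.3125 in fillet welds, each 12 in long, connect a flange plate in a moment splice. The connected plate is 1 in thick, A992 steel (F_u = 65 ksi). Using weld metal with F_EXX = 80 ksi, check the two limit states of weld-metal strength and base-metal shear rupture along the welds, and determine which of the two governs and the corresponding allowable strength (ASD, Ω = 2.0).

t_e = 0.707 × 0.3125 = 0.2209 in; L = 24 in.
Weld metal: R_n/Ω = (1/2.0) × 0.6 × 80 × 0.2209 × 24 = 127.3 kips.
Base metal (shear rupture): R_n/Ω = (1/2.0) × 0.6 × 65 × 1 × 24 = 468 kips.
Governing: weld metal.

R_n/Ω ≈ 127 kips (weld metal governs)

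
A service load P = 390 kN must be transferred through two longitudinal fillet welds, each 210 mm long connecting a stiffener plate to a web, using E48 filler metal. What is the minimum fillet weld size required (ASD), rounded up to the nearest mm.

E48XX → F_EXX = 480 MPa.
Total weld length L = 420 mm.
Required throat t_e = P × Ω / (0.6 F_EXX × L) = 390 × 2.0 / (0.6 × 480 × 420 × 10⁻³) = 6.448 mm.
Required leg w = t_e / 0.707 = 9.121 mm → use 10 mm.

w = 10 mm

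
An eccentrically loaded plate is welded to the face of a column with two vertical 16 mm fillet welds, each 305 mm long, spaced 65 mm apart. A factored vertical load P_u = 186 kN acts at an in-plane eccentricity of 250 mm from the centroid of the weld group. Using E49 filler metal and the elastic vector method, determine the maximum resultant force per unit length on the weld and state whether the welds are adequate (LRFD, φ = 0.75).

E49XX → F_EXX = 490 MPa.
Total weld length L_w = 610 mm. Treat welds as unit-width lines.
Polar moment about centroid: J = 2[d³/12 + d(b/2)²] = 2[305³/12 + 305×32.5²] = 5373000 mm³.
Direct shear f_v = P/L_w = 186×10³ / 610 = 304.9 N/mm (vertical).
Torsion M = P·e = 186×10³ × 250 = 46500000 N·mm.
Critical point at (x, y) = (32.5, 152.5) from centroid. f_tx = M·y/J = 1320 N/mm; f_ty = M·x/J = 281.3 N/mm.
Resultant f_max = √[f_tx² + (f_v + f_ty)²] = √[1320² + (304.9 + 281.3)²] = 1444 N/mm.
Capacity per unit length: φr_n = 0.75 × 0.6 × 490 × (0.707 × 16) = 2494 N/mm.
1444 ≤ 2494 → adequate.

f_max ≈ 1440 N/mm; adequate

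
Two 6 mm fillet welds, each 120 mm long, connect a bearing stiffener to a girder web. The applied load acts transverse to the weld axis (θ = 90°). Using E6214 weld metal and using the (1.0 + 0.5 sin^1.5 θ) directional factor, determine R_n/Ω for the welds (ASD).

R_n/Ω ≈ 284 kN

E62XX → F_EXX = 620 MPa.
t_e = 0.707 × 6 = 4.242 mm; A_we = 4.242 × 240 = 1018 mm².
Directional factor: 1.0 + 0.5 sin^1.5(90°) = 1.5.
F_nw = 0.6 × 620 × 1.5 = 558 MPa.
R_n/Ω = (558 × 1018) / 2.0 × 10⁻³ = 284 kN.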